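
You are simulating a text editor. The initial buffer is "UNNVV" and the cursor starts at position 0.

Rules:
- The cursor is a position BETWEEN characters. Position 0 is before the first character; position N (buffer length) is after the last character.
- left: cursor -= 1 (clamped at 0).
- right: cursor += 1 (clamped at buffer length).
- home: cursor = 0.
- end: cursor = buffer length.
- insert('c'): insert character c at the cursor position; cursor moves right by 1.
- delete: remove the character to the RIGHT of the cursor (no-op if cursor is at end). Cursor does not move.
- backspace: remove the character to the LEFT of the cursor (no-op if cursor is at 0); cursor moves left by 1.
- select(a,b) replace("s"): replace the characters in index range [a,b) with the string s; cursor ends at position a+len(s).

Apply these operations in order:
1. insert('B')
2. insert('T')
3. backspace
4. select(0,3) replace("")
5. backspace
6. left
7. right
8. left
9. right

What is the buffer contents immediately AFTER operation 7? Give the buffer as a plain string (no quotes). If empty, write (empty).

Answer: NVV

Derivation:
After op 1 (insert('B')): buf='BUNNVV' cursor=1
After op 2 (insert('T')): buf='BTUNNVV' cursor=2
After op 3 (backspace): buf='BUNNVV' cursor=1
After op 4 (select(0,3) replace("")): buf='NVV' cursor=0
After op 5 (backspace): buf='NVV' cursor=0
After op 6 (left): buf='NVV' cursor=0
After op 7 (right): buf='NVV' cursor=1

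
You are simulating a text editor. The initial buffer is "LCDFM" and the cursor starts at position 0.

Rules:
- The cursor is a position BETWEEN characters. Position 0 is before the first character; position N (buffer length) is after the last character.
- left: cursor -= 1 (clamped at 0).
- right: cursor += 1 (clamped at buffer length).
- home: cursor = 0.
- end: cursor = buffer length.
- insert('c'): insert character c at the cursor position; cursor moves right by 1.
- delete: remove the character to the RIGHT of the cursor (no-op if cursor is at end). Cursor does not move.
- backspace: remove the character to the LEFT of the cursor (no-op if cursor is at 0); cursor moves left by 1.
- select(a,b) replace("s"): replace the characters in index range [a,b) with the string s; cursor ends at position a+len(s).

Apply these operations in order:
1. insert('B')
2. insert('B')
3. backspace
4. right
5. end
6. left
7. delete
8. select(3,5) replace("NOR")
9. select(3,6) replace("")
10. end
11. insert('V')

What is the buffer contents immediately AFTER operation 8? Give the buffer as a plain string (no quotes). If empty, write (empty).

After op 1 (insert('B')): buf='BLCDFM' cursor=1
After op 2 (insert('B')): buf='BBLCDFM' cursor=2
After op 3 (backspace): buf='BLCDFM' cursor=1
After op 4 (right): buf='BLCDFM' cursor=2
After op 5 (end): buf='BLCDFM' cursor=6
After op 6 (left): buf='BLCDFM' cursor=5
After op 7 (delete): buf='BLCDF' cursor=5
After op 8 (select(3,5) replace("NOR")): buf='BLCNOR' cursor=6

Answer: BLCNOR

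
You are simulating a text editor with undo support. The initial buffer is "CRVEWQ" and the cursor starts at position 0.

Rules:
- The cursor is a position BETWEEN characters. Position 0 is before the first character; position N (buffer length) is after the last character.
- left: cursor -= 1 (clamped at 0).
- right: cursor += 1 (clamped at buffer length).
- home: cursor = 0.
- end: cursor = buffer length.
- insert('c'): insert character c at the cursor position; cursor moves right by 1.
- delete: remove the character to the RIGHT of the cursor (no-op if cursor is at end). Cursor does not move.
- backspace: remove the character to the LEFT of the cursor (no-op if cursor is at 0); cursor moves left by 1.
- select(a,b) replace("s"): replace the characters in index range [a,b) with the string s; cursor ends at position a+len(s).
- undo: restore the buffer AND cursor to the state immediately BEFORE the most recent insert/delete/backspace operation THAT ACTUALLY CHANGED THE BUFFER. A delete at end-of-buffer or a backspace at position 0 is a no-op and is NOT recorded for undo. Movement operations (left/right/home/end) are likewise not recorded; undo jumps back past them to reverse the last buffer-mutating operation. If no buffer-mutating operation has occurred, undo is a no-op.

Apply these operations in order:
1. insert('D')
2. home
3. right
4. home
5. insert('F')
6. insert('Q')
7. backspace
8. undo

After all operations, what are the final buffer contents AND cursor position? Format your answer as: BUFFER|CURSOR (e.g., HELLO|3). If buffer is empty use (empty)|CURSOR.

After op 1 (insert('D')): buf='DCRVEWQ' cursor=1
After op 2 (home): buf='DCRVEWQ' cursor=0
After op 3 (right): buf='DCRVEWQ' cursor=1
After op 4 (home): buf='DCRVEWQ' cursor=0
After op 5 (insert('F')): buf='FDCRVEWQ' cursor=1
After op 6 (insert('Q')): buf='FQDCRVEWQ' cursor=2
After op 7 (backspace): buf='FDCRVEWQ' cursor=1
After op 8 (undo): buf='FQDCRVEWQ' cursor=2

Answer: FQDCRVEWQ|2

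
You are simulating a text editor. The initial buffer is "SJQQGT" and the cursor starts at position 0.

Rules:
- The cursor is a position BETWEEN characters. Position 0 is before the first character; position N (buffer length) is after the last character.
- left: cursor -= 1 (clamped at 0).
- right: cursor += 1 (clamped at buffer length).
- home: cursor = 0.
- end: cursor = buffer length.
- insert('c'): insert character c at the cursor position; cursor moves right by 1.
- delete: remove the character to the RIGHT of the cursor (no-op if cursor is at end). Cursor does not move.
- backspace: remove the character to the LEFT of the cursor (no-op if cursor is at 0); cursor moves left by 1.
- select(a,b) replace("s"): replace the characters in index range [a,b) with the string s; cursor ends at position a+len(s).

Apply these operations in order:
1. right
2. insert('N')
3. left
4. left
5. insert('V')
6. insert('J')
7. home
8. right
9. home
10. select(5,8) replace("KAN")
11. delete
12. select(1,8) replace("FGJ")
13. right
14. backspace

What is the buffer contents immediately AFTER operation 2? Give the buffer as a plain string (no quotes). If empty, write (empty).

Answer: SNJQQGT

Derivation:
After op 1 (right): buf='SJQQGT' cursor=1
After op 2 (insert('N')): buf='SNJQQGT' cursor=2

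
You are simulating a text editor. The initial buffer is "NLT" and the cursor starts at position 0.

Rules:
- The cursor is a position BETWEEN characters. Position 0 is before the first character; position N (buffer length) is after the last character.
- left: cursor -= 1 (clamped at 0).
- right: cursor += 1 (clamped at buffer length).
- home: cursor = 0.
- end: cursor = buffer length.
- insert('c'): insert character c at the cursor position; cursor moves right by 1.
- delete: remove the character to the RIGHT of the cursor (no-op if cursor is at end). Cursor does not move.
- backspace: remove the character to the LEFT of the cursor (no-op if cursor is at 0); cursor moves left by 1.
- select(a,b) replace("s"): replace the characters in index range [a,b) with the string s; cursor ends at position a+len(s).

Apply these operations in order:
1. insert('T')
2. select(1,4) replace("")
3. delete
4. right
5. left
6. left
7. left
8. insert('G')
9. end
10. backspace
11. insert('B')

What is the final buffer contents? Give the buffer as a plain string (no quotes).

Answer: GB

Derivation:
After op 1 (insert('T')): buf='TNLT' cursor=1
After op 2 (select(1,4) replace("")): buf='T' cursor=1
After op 3 (delete): buf='T' cursor=1
After op 4 (right): buf='T' cursor=1
After op 5 (left): buf='T' cursor=0
After op 6 (left): buf='T' cursor=0
After op 7 (left): buf='T' cursor=0
After op 8 (insert('G')): buf='GT' cursor=1
After op 9 (end): buf='GT' cursor=2
After op 10 (backspace): buf='G' cursor=1
After op 11 (insert('B')): buf='GB' cursor=2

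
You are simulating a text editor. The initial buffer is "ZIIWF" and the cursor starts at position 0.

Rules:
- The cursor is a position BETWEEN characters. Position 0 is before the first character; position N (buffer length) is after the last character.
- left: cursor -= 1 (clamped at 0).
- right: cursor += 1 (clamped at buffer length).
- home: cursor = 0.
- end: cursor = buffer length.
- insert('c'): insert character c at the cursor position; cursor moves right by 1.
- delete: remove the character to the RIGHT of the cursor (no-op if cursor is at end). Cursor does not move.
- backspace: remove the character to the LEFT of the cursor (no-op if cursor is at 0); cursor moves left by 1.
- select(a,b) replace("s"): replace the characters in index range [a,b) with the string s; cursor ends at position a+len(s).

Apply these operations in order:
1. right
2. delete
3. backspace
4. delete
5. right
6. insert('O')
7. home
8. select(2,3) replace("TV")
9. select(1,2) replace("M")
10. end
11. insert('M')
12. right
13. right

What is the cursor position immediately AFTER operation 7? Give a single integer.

Answer: 0

Derivation:
After op 1 (right): buf='ZIIWF' cursor=1
After op 2 (delete): buf='ZIWF' cursor=1
After op 3 (backspace): buf='IWF' cursor=0
After op 4 (delete): buf='WF' cursor=0
After op 5 (right): buf='WF' cursor=1
After op 6 (insert('O')): buf='WOF' cursor=2
After op 7 (home): buf='WOF' cursor=0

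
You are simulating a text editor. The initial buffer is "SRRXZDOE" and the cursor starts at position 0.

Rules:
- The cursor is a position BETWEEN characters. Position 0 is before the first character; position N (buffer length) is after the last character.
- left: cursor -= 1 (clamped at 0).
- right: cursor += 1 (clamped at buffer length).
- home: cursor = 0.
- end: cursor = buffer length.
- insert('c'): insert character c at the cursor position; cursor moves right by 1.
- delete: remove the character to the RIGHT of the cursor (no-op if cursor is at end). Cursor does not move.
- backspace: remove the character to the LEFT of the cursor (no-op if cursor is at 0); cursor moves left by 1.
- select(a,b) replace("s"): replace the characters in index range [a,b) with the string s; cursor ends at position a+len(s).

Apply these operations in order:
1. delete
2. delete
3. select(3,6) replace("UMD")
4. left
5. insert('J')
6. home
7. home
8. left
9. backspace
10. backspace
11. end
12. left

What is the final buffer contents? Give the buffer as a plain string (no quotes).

Answer: RXZUMJD

Derivation:
After op 1 (delete): buf='RRXZDOE' cursor=0
After op 2 (delete): buf='RXZDOE' cursor=0
After op 3 (select(3,6) replace("UMD")): buf='RXZUMD' cursor=6
After op 4 (left): buf='RXZUMD' cursor=5
After op 5 (insert('J')): buf='RXZUMJD' cursor=6
After op 6 (home): buf='RXZUMJD' cursor=0
After op 7 (home): buf='RXZUMJD' cursor=0
After op 8 (left): buf='RXZUMJD' cursor=0
After op 9 (backspace): buf='RXZUMJD' cursor=0
After op 10 (backspace): buf='RXZUMJD' cursor=0
After op 11 (end): buf='RXZUMJD' cursor=7
After op 12 (left): buf='RXZUMJD' cursor=6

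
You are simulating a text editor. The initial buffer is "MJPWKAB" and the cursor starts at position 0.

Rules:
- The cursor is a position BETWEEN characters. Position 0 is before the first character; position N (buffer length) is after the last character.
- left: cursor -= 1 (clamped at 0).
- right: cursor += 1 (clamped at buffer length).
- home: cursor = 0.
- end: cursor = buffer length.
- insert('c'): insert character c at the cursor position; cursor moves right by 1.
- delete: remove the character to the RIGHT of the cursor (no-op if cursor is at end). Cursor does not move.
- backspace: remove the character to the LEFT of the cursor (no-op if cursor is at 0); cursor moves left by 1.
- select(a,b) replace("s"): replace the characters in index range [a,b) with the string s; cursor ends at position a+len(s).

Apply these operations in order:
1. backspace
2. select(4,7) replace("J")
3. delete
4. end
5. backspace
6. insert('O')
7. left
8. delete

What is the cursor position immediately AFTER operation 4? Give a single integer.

Answer: 5

Derivation:
After op 1 (backspace): buf='MJPWKAB' cursor=0
After op 2 (select(4,7) replace("J")): buf='MJPWJ' cursor=5
After op 3 (delete): buf='MJPWJ' cursor=5
After op 4 (end): buf='MJPWJ' cursor=5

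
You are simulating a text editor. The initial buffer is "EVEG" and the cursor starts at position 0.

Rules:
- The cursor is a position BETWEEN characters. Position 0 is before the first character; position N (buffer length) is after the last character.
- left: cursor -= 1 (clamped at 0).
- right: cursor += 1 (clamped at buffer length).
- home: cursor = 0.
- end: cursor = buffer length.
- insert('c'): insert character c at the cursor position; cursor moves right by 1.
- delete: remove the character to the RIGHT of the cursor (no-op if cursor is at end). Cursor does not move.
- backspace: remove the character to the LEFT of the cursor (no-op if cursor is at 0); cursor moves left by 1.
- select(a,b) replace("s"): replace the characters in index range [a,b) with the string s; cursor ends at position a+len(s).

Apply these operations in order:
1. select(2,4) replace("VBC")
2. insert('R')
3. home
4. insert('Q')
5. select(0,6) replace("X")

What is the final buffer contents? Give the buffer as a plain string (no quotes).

After op 1 (select(2,4) replace("VBC")): buf='EVVBC' cursor=5
After op 2 (insert('R')): buf='EVVBCR' cursor=6
After op 3 (home): buf='EVVBCR' cursor=0
After op 4 (insert('Q')): buf='QEVVBCR' cursor=1
After op 5 (select(0,6) replace("X")): buf='XR' cursor=1

Answer: XR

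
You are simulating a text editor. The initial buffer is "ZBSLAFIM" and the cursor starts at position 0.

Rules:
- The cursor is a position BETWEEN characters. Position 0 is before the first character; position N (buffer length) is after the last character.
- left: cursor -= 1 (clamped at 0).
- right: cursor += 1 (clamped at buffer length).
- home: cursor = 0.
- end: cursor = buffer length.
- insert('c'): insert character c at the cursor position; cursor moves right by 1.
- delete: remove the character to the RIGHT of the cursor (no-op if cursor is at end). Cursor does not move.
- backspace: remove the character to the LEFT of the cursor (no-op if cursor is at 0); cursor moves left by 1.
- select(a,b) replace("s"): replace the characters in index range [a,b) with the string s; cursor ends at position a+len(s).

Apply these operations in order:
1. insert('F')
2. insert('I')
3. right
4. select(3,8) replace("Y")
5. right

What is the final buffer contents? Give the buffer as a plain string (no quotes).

After op 1 (insert('F')): buf='FZBSLAFIM' cursor=1
After op 2 (insert('I')): buf='FIZBSLAFIM' cursor=2
After op 3 (right): buf='FIZBSLAFIM' cursor=3
After op 4 (select(3,8) replace("Y")): buf='FIZYIM' cursor=4
After op 5 (right): buf='FIZYIM' cursor=5

Answer: FIZYIM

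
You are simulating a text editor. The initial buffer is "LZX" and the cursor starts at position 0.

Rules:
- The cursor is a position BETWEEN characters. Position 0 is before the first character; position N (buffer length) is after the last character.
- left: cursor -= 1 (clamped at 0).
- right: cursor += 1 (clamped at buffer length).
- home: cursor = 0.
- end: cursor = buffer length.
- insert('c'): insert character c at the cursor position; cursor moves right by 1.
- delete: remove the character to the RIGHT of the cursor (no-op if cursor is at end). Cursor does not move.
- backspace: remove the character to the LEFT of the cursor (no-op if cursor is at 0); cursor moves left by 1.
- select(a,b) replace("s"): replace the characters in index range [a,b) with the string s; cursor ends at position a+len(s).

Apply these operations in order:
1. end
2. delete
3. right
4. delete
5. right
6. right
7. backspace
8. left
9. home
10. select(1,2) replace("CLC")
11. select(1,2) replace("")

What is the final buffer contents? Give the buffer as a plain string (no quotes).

After op 1 (end): buf='LZX' cursor=3
After op 2 (delete): buf='LZX' cursor=3
After op 3 (right): buf='LZX' cursor=3
After op 4 (delete): buf='LZX' cursor=3
After op 5 (right): buf='LZX' cursor=3
After op 6 (right): buf='LZX' cursor=3
After op 7 (backspace): buf='LZ' cursor=2
After op 8 (left): buf='LZ' cursor=1
After op 9 (home): buf='LZ' cursor=0
After op 10 (select(1,2) replace("CLC")): buf='LCLC' cursor=4
After op 11 (select(1,2) replace("")): buf='LLC' cursor=1

Answer: LLC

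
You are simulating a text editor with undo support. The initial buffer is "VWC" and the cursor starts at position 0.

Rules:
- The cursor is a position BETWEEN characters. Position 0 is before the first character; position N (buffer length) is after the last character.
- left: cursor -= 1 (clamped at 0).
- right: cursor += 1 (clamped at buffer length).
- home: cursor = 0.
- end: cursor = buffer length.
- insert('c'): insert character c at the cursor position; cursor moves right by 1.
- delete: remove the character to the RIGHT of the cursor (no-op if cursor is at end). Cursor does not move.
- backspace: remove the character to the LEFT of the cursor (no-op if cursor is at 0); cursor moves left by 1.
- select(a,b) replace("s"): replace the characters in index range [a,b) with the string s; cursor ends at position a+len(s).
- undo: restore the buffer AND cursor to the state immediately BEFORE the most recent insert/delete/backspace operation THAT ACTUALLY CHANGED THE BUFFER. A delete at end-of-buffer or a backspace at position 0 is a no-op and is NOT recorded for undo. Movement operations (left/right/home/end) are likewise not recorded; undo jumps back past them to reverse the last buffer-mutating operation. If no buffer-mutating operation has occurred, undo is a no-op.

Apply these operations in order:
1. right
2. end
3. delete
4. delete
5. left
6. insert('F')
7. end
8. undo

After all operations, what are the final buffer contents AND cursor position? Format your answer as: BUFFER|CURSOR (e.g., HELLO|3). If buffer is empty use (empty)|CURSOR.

After op 1 (right): buf='VWC' cursor=1
After op 2 (end): buf='VWC' cursor=3
After op 3 (delete): buf='VWC' cursor=3
After op 4 (delete): buf='VWC' cursor=3
After op 5 (left): buf='VWC' cursor=2
After op 6 (insert('F')): buf='VWFC' cursor=3
After op 7 (end): buf='VWFC' cursor=4
After op 8 (undo): buf='VWC' cursor=2

Answer: VWC|2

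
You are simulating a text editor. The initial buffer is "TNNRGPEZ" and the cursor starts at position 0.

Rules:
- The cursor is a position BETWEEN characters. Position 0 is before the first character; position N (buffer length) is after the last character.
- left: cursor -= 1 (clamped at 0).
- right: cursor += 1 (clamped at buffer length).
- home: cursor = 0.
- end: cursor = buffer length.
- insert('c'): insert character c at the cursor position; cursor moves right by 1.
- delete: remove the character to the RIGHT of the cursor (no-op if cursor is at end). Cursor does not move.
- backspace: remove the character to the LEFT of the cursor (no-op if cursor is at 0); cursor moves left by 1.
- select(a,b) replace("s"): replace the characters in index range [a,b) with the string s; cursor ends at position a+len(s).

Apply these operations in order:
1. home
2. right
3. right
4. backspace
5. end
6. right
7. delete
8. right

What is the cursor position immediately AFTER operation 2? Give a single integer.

Answer: 1

Derivation:
After op 1 (home): buf='TNNRGPEZ' cursor=0
After op 2 (right): buf='TNNRGPEZ' cursor=1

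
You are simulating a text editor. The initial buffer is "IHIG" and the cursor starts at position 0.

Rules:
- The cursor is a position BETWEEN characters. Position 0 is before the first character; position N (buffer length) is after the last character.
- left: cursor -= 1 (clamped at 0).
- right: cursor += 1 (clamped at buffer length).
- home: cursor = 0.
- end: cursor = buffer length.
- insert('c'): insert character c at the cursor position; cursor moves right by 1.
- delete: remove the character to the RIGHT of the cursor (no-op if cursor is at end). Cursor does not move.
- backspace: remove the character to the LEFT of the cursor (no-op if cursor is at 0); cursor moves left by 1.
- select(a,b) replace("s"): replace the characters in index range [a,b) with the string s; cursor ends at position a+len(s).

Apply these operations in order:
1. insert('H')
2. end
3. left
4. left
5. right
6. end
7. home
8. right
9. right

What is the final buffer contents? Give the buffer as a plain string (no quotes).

Answer: HIHIG

Derivation:
After op 1 (insert('H')): buf='HIHIG' cursor=1
After op 2 (end): buf='HIHIG' cursor=5
After op 3 (left): buf='HIHIG' cursor=4
After op 4 (left): buf='HIHIG' cursor=3
After op 5 (right): buf='HIHIG' cursor=4
After op 6 (end): buf='HIHIG' cursor=5
After op 7 (home): buf='HIHIG' cursor=0
After op 8 (right): buf='HIHIG' cursor=1
After op 9 (right): buf='HIHIG' cursor=2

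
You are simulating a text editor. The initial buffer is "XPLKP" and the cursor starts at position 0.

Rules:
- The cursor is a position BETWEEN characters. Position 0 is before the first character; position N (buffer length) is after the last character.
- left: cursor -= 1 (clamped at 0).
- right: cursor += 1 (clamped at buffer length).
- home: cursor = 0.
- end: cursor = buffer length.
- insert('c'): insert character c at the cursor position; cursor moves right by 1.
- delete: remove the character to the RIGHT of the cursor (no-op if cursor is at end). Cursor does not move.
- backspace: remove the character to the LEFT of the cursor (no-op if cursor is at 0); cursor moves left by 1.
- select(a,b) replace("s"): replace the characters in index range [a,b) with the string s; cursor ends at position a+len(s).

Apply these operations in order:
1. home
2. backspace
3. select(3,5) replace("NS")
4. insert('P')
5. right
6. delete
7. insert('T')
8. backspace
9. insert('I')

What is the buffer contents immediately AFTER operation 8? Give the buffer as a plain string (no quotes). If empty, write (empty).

After op 1 (home): buf='XPLKP' cursor=0
After op 2 (backspace): buf='XPLKP' cursor=0
After op 3 (select(3,5) replace("NS")): buf='XPLNS' cursor=5
After op 4 (insert('P')): buf='XPLNSP' cursor=6
After op 5 (right): buf='XPLNSP' cursor=6
After op 6 (delete): buf='XPLNSP' cursor=6
After op 7 (insert('T')): buf='XPLNSPT' cursor=7
After op 8 (backspace): buf='XPLNSP' cursor=6

Answer: XPLNSP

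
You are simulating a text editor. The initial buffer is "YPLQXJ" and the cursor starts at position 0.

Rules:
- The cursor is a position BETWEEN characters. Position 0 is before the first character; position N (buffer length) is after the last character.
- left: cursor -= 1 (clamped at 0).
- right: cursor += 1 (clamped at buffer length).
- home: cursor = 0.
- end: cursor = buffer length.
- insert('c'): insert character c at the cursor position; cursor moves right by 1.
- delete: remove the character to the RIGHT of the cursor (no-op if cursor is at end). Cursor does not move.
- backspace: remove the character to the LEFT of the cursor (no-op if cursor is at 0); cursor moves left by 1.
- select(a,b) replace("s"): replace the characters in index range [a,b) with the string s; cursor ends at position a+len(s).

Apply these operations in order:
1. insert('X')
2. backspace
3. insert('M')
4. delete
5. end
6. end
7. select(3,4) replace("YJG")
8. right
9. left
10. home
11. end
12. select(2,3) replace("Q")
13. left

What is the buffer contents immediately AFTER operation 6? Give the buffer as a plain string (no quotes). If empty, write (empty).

Answer: MPLQXJ

Derivation:
After op 1 (insert('X')): buf='XYPLQXJ' cursor=1
After op 2 (backspace): buf='YPLQXJ' cursor=0
After op 3 (insert('M')): buf='MYPLQXJ' cursor=1
After op 4 (delete): buf='MPLQXJ' cursor=1
After op 5 (end): buf='MPLQXJ' cursor=6
After op 6 (end): buf='MPLQXJ' cursor=6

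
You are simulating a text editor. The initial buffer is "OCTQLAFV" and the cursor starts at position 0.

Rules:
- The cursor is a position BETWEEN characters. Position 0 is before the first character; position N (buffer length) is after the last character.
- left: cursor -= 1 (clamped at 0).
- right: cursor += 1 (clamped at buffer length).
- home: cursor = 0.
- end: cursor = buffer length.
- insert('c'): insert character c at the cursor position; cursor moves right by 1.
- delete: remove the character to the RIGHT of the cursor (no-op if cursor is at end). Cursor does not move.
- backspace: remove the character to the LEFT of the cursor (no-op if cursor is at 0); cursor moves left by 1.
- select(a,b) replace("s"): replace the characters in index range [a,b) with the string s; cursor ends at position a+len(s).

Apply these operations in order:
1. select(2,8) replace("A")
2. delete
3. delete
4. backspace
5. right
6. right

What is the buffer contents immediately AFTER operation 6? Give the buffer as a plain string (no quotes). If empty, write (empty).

Answer: OC

Derivation:
After op 1 (select(2,8) replace("A")): buf='OCA' cursor=3
After op 2 (delete): buf='OCA' cursor=3
After op 3 (delete): buf='OCA' cursor=3
After op 4 (backspace): buf='OC' cursor=2
After op 5 (right): buf='OC' cursor=2
After op 6 (right): buf='OC' cursor=2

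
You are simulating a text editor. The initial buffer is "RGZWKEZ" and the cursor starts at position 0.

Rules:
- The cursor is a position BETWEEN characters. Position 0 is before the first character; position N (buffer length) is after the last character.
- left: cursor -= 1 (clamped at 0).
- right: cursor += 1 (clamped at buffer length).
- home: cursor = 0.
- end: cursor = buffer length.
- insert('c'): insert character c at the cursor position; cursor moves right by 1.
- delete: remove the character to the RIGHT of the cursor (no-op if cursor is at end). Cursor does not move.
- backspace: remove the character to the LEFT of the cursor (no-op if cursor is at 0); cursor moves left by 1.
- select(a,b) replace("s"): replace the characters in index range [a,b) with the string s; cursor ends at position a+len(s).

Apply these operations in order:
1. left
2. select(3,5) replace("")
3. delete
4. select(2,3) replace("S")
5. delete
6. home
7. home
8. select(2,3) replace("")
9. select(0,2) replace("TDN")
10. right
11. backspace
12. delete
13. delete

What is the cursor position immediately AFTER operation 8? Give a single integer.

After op 1 (left): buf='RGZWKEZ' cursor=0
After op 2 (select(3,5) replace("")): buf='RGZEZ' cursor=3
After op 3 (delete): buf='RGZZ' cursor=3
After op 4 (select(2,3) replace("S")): buf='RGSZ' cursor=3
After op 5 (delete): buf='RGS' cursor=3
After op 6 (home): buf='RGS' cursor=0
After op 7 (home): buf='RGS' cursor=0
After op 8 (select(2,3) replace("")): buf='RG' cursor=2

Answer: 2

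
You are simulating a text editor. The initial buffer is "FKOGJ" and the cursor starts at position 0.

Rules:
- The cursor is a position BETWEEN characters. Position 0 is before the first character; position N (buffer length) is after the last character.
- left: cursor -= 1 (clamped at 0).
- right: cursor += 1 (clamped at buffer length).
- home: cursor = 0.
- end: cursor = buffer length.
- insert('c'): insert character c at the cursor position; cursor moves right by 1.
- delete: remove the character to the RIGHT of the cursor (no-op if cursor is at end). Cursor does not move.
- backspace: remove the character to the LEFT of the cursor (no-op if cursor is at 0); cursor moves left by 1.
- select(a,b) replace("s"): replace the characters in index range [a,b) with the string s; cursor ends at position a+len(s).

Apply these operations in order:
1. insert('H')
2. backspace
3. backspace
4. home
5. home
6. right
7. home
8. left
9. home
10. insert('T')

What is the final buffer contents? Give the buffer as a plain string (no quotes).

Answer: TFKOGJ

Derivation:
After op 1 (insert('H')): buf='HFKOGJ' cursor=1
After op 2 (backspace): buf='FKOGJ' cursor=0
After op 3 (backspace): buf='FKOGJ' cursor=0
After op 4 (home): buf='FKOGJ' cursor=0
After op 5 (home): buf='FKOGJ' cursor=0
After op 6 (right): buf='FKOGJ' cursor=1
After op 7 (home): buf='FKOGJ' cursor=0
After op 8 (left): buf='FKOGJ' cursor=0
After op 9 (home): buf='FKOGJ' cursor=0
After op 10 (insert('T')): buf='TFKOGJ' cursor=1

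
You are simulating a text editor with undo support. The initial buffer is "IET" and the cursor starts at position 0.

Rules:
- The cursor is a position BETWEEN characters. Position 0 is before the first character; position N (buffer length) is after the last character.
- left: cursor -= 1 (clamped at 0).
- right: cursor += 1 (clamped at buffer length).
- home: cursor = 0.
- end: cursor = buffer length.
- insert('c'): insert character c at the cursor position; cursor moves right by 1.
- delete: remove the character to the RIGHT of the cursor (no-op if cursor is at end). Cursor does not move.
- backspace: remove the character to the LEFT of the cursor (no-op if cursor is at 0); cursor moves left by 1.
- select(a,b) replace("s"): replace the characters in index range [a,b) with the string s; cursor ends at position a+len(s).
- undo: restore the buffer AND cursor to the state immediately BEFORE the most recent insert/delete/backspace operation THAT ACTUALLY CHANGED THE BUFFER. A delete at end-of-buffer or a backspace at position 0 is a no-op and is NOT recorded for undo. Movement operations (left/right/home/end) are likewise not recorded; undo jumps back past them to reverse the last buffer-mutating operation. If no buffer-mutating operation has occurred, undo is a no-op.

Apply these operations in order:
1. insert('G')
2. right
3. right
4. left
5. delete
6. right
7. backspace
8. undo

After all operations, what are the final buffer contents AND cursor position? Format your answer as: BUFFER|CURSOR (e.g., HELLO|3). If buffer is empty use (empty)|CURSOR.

After op 1 (insert('G')): buf='GIET' cursor=1
After op 2 (right): buf='GIET' cursor=2
After op 3 (right): buf='GIET' cursor=3
After op 4 (left): buf='GIET' cursor=2
After op 5 (delete): buf='GIT' cursor=2
After op 6 (right): buf='GIT' cursor=3
After op 7 (backspace): buf='GI' cursor=2
After op 8 (undo): buf='GIT' cursor=3

Answer: GIT|3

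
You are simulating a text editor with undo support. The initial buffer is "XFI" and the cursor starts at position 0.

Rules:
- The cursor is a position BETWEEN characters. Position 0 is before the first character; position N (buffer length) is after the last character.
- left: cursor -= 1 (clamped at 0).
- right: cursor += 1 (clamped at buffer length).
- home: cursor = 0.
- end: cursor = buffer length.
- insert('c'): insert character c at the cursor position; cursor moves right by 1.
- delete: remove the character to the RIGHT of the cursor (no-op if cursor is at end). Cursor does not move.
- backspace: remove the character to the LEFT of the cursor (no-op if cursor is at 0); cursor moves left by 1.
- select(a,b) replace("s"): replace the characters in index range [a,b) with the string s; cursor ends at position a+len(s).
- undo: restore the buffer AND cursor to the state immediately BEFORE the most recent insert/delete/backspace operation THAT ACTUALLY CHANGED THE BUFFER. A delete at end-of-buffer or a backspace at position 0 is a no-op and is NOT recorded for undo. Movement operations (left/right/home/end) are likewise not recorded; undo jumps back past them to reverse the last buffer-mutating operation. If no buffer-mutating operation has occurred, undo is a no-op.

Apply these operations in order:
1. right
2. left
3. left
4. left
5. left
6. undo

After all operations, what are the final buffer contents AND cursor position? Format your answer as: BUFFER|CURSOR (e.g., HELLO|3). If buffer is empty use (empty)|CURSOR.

After op 1 (right): buf='XFI' cursor=1
After op 2 (left): buf='XFI' cursor=0
After op 3 (left): buf='XFI' cursor=0
After op 4 (left): buf='XFI' cursor=0
After op 5 (left): buf='XFI' cursor=0
After op 6 (undo): buf='XFI' cursor=0

Answer: XFI|0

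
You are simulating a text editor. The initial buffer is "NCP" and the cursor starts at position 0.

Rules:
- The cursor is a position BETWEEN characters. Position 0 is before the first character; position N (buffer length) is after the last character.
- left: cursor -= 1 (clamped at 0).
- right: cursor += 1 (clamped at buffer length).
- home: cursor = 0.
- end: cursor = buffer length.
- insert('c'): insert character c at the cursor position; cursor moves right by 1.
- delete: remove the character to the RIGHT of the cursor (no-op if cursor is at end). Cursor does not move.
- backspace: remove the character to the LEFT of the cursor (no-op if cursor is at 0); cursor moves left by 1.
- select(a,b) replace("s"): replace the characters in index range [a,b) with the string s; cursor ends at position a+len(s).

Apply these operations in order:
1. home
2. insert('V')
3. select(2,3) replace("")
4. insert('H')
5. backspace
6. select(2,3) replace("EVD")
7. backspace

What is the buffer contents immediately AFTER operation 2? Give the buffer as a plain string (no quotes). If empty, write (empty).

After op 1 (home): buf='NCP' cursor=0
After op 2 (insert('V')): buf='VNCP' cursor=1

Answer: VNCP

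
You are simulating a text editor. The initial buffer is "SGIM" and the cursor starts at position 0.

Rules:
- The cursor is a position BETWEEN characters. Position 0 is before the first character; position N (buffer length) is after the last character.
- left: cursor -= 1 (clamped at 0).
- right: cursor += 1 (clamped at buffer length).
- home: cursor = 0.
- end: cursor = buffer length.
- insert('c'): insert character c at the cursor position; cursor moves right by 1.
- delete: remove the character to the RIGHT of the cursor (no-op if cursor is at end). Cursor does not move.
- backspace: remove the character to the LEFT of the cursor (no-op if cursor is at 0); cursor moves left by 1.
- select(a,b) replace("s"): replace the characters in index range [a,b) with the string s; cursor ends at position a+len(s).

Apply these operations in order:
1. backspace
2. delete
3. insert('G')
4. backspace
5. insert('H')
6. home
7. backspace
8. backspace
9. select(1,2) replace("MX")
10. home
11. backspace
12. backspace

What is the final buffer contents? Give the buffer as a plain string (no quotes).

After op 1 (backspace): buf='SGIM' cursor=0
After op 2 (delete): buf='GIM' cursor=0
After op 3 (insert('G')): buf='GGIM' cursor=1
After op 4 (backspace): buf='GIM' cursor=0
After op 5 (insert('H')): buf='HGIM' cursor=1
After op 6 (home): buf='HGIM' cursor=0
After op 7 (backspace): buf='HGIM' cursor=0
After op 8 (backspace): buf='HGIM' cursor=0
After op 9 (select(1,2) replace("MX")): buf='HMXIM' cursor=3
After op 10 (home): buf='HMXIM' cursor=0
After op 11 (backspace): buf='HMXIM' cursor=0
After op 12 (backspace): buf='HMXIM' cursor=0

Answer: HMXIM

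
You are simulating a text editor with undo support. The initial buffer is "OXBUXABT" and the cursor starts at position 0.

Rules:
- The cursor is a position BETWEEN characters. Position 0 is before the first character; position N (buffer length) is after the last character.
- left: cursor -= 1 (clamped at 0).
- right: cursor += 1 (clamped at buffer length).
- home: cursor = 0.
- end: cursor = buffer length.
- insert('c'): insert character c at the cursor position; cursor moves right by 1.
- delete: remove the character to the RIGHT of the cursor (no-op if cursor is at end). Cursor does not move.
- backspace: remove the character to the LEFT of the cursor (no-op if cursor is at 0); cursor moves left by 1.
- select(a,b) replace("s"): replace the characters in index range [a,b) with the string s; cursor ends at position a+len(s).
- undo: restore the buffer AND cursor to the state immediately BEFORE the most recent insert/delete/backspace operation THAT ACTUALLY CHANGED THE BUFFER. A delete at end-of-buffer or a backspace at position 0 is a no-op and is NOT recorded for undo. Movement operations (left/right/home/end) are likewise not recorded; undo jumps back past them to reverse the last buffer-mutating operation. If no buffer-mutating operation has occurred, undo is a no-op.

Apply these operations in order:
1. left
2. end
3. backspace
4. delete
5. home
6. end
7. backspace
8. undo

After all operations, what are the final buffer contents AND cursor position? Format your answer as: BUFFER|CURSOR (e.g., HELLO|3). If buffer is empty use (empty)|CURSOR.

Answer: OXBUXAB|7

Derivation:
After op 1 (left): buf='OXBUXABT' cursor=0
After op 2 (end): buf='OXBUXABT' cursor=8
After op 3 (backspace): buf='OXBUXAB' cursor=7
After op 4 (delete): buf='OXBUXAB' cursor=7
After op 5 (home): buf='OXBUXAB' cursor=0
After op 6 (end): buf='OXBUXAB' cursor=7
After op 7 (backspace): buf='OXBUXA' cursor=6
After op 8 (undo): buf='OXBUXAB' cursor=7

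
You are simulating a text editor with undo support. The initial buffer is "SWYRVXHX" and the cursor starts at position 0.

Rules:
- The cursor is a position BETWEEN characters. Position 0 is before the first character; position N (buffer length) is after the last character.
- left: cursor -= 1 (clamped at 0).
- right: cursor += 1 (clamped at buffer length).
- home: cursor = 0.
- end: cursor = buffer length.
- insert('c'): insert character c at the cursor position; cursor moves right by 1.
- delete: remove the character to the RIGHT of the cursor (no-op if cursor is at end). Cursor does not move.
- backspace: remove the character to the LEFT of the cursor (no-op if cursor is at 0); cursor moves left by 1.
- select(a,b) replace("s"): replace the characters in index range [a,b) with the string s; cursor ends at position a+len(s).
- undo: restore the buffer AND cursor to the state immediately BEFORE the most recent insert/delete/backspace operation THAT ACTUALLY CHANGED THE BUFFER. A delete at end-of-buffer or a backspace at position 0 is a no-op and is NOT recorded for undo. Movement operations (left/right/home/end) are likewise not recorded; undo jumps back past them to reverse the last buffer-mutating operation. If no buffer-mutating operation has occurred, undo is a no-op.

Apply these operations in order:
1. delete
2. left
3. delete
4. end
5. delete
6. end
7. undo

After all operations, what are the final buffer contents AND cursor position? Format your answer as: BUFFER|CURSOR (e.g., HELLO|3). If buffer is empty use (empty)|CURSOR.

After op 1 (delete): buf='WYRVXHX' cursor=0
After op 2 (left): buf='WYRVXHX' cursor=0
After op 3 (delete): buf='YRVXHX' cursor=0
After op 4 (end): buf='YRVXHX' cursor=6
After op 5 (delete): buf='YRVXHX' cursor=6
After op 6 (end): buf='YRVXHX' cursor=6
After op 7 (undo): buf='WYRVXHX' cursor=0

Answer: WYRVXHX|0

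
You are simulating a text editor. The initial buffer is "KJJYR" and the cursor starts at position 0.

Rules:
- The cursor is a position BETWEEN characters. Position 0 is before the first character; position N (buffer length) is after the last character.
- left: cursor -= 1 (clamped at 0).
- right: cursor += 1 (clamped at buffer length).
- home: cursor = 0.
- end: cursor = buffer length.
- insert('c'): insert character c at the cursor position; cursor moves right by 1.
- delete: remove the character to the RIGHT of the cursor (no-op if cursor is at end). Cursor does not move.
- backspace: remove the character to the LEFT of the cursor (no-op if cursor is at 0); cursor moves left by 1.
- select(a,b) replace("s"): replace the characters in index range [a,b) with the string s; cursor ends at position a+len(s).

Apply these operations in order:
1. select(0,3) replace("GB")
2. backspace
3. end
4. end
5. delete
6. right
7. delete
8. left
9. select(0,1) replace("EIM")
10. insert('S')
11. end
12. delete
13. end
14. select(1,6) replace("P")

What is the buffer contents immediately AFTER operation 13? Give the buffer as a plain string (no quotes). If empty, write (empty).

After op 1 (select(0,3) replace("GB")): buf='GBYR' cursor=2
After op 2 (backspace): buf='GYR' cursor=1
After op 3 (end): buf='GYR' cursor=3
After op 4 (end): buf='GYR' cursor=3
After op 5 (delete): buf='GYR' cursor=3
After op 6 (right): buf='GYR' cursor=3
After op 7 (delete): buf='GYR' cursor=3
After op 8 (left): buf='GYR' cursor=2
After op 9 (select(0,1) replace("EIM")): buf='EIMYR' cursor=3
After op 10 (insert('S')): buf='EIMSYR' cursor=4
After op 11 (end): buf='EIMSYR' cursor=6
After op 12 (delete): buf='EIMSYR' cursor=6
After op 13 (end): buf='EIMSYR' cursor=6

Answer: EIMSYR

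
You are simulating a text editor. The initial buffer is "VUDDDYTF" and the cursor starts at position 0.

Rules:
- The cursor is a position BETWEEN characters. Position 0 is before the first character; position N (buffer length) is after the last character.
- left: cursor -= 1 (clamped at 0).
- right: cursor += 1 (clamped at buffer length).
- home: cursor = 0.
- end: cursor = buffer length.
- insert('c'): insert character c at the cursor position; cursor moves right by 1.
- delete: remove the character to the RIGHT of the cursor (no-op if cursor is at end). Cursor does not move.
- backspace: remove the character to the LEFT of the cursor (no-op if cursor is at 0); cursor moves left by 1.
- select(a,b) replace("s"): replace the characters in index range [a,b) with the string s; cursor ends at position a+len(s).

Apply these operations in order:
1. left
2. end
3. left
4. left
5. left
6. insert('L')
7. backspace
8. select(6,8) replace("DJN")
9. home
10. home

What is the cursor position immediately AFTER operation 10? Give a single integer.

After op 1 (left): buf='VUDDDYTF' cursor=0
After op 2 (end): buf='VUDDDYTF' cursor=8
After op 3 (left): buf='VUDDDYTF' cursor=7
After op 4 (left): buf='VUDDDYTF' cursor=6
After op 5 (left): buf='VUDDDYTF' cursor=5
After op 6 (insert('L')): buf='VUDDDLYTF' cursor=6
After op 7 (backspace): buf='VUDDDYTF' cursor=5
After op 8 (select(6,8) replace("DJN")): buf='VUDDDYDJN' cursor=9
After op 9 (home): buf='VUDDDYDJN' cursor=0
After op 10 (home): buf='VUDDDYDJN' cursor=0

Answer: 0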